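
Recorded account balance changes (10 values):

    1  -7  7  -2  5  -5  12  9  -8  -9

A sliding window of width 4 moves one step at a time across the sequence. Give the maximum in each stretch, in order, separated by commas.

[1, -7, 7, -2] → max 7
[-7, 7, -2, 5] → max 7
[7, -2, 5, -5] → max 7
[-2, 5, -5, 12] → max 12
[5, -5, 12, 9] → max 12
[-5, 12, 9, -8] → max 12
[12, 9, -8, -9] → max 12

7, 7, 7, 12, 12, 12, 12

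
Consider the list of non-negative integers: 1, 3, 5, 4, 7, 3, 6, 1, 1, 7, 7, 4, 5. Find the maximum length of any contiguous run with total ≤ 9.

Extend to the right; shrink from the left whenever the sum exceeds 9:
add 1: [1] sum 1, len 1
add 3: [1, 3] sum 4, len 2
add 5: [1, 3, 5] sum 9, len 3
add 4: [5, 4] sum 9, len 2
add 7: [7] sum 7, len 1
add 3: [3] sum 3, len 1
add 6: [3, 6] sum 9, len 2
add 1: [6, 1] sum 7, len 2
add 1: [6, 1, 1] sum 8, len 3
add 7: [1, 1, 7] sum 9, len 3
add 7: [7] sum 7, len 1
add 4: [4] sum 4, len 1
add 5: [4, 5] sum 9, len 2
Longest length seen: 3.

3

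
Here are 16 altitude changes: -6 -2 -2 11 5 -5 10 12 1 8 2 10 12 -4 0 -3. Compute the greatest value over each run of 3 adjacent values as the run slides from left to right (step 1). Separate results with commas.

-2, 11, 11, 11, 10, 12, 12, 12, 8, 10, 12, 12, 12, 0

[-6, -2, -2] → max -2
[-2, -2, 11] → max 11
[-2, 11, 5] → max 11
[11, 5, -5] → max 11
[5, -5, 10] → max 10
[-5, 10, 12] → max 12
[10, 12, 1] → max 12
[12, 1, 8] → max 12
[1, 8, 2] → max 8
[8, 2, 10] → max 10
[2, 10, 12] → max 12
[10, 12, -4] → max 12
[12, -4, 0] → max 12
[-4, 0, -3] → max 0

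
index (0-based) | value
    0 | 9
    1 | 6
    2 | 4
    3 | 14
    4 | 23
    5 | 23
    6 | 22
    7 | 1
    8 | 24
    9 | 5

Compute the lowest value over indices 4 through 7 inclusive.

1

Elements at indices 4..7: 23, 23, 22, 1
min(23, 23, 22, 1) = 1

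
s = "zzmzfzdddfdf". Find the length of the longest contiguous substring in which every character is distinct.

[z] len 1
[z] len 1
[z, m] len 2
[m, z] len 2
[m, z, f] len 3
[f, z] len 2
[f, z, d] len 3
[d] len 1
[d] len 1
[d, f] len 2
[f, d] len 2
[d, f] len 2
Longest all-distinct length: 3.

3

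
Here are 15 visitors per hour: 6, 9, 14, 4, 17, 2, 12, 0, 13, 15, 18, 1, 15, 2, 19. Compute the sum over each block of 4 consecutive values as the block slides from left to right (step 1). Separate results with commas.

33, 44, 37, 35, 31, 27, 40, 46, 47, 49, 36, 37

Sliding a size-4 window across the 15 values:
6 9 14 4 → sum 33
9 14 4 17 → sum 44
14 4 17 2 → sum 37
4 17 2 12 → sum 35
17 2 12 0 → sum 31
2 12 0 13 → sum 27
12 0 13 15 → sum 40
0 13 15 18 → sum 46
13 15 18 1 → sum 47
15 18 1 15 → sum 49
18 1 15 2 → sum 36
1 15 2 19 → sum 37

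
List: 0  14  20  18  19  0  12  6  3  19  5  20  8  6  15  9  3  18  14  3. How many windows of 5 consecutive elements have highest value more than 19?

(0, 14, 20, 18, 19) → max 20  > 19 ✓
(14, 20, 18, 19, 0) → max 20  > 19 ✓
(20, 18, 19, 0, 12) → max 20  > 19 ✓
(18, 19, 0, 12, 6) → max 19
(19, 0, 12, 6, 3) → max 19
(0, 12, 6, 3, 19) → max 19
(12, 6, 3, 19, 5) → max 19
(6, 3, 19, 5, 20) → max 20  > 19 ✓
(3, 19, 5, 20, 8) → max 20  > 19 ✓
(19, 5, 20, 8, 6) → max 20  > 19 ✓
(5, 20, 8, 6, 15) → max 20  > 19 ✓
(20, 8, 6, 15, 9) → max 20  > 19 ✓
(8, 6, 15, 9, 3) → max 15
(6, 15, 9, 3, 18) → max 18
(15, 9, 3, 18, 14) → max 18
(9, 3, 18, 14, 3) → max 18
8 windows satisfy the condition.

8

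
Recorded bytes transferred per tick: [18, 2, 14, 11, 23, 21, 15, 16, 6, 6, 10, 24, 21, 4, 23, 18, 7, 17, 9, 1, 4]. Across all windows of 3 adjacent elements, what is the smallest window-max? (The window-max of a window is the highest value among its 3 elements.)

[18, 2, 14] → max 18
[2, 14, 11] → max 14
[14, 11, 23] → max 23
[11, 23, 21] → max 23
[23, 21, 15] → max 23
[21, 15, 16] → max 21
[15, 16, 6] → max 16
[16, 6, 6] → max 16
[6, 6, 10] → max 10
[6, 10, 24] → max 24
[10, 24, 21] → max 24
[24, 21, 4] → max 24
[21, 4, 23] → max 23
[4, 23, 18] → max 23
[23, 18, 7] → max 23
[18, 7, 17] → max 18
[7, 17, 9] → max 17
[17, 9, 1] → max 17
[9, 1, 4] → max 9
Smallest of these is 9.

9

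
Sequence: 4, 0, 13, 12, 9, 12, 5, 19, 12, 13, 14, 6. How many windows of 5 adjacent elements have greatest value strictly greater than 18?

5

[4, 0, 13, 12, 9] → max 13
[0, 13, 12, 9, 12] → max 13
[13, 12, 9, 12, 5] → max 13
[12, 9, 12, 5, 19] → max 19  > 18 ✓
[9, 12, 5, 19, 12] → max 19  > 18 ✓
[12, 5, 19, 12, 13] → max 19  > 18 ✓
[5, 19, 12, 13, 14] → max 19  > 18 ✓
[19, 12, 13, 14, 6] → max 19  > 18 ✓
5 windows satisfy the condition.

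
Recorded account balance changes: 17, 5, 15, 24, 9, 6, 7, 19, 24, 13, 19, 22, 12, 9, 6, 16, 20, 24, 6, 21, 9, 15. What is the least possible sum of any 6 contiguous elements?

Window sums for each of the 17 positions:
17 5 15 24 9 6 → sum 76
5 15 24 9 6 7 → sum 66
15 24 9 6 7 19 → sum 80
24 9 6 7 19 24 → sum 89
9 6 7 19 24 13 → sum 78
6 7 19 24 13 19 → sum 88
7 19 24 13 19 22 → sum 104
19 24 13 19 22 12 → sum 109
24 13 19 22 12 9 → sum 99
13 19 22 12 9 6 → sum 81
19 22 12 9 6 16 → sum 84
22 12 9 6 16 20 → sum 85
12 9 6 16 20 24 → sum 87
9 6 16 20 24 6 → sum 81
6 16 20 24 6 21 → sum 93
16 20 24 6 21 9 → sum 96
20 24 6 21 9 15 → sum 95
Least of these is 66.

66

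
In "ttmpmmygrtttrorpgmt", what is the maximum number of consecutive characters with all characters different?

add t: [t] len 1
add t (repeat t, move left end past it): [t] len 1
add m: [t, m] len 2
add p: [t, m, p] len 3
add m (repeat m, move left end past it): [p, m] len 2
add m (repeat m, move left end past it): [m] len 1
add y: [m, y] len 2
add g: [m, y, g] len 3
add r: [m, y, g, r] len 4
add t: [m, y, g, r, t] len 5
add t (repeat t, move left end past it): [t] len 1
add t (repeat t, move left end past it): [t] len 1
add r: [t, r] len 2
add o: [t, r, o] len 3
add r (repeat r, move left end past it): [o, r] len 2
add p: [o, r, p] len 3
add g: [o, r, p, g] len 4
add m: [o, r, p, g, m] len 5
add t: [o, r, p, g, m, t] len 6
Longest all-distinct length: 6.

6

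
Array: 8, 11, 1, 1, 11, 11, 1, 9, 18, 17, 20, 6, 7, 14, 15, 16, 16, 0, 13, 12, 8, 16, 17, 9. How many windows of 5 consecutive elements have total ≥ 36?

(8, 11, 1, 1, 11) → sum 32
(11, 1, 1, 11, 11) → sum 35
(1, 1, 11, 11, 1) → sum 25
(1, 11, 11, 1, 9) → sum 33
(11, 11, 1, 9, 18) → sum 50  ≥ 36 ✓
(11, 1, 9, 18, 17) → sum 56  ≥ 36 ✓
(1, 9, 18, 17, 20) → sum 65  ≥ 36 ✓
(9, 18, 17, 20, 6) → sum 70  ≥ 36 ✓
(18, 17, 20, 6, 7) → sum 68  ≥ 36 ✓
(17, 20, 6, 7, 14) → sum 64  ≥ 36 ✓
(20, 6, 7, 14, 15) → sum 62  ≥ 36 ✓
(6, 7, 14, 15, 16) → sum 58  ≥ 36 ✓
(7, 14, 15, 16, 16) → sum 68  ≥ 36 ✓
(14, 15, 16, 16, 0) → sum 61  ≥ 36 ✓
(15, 16, 16, 0, 13) → sum 60  ≥ 36 ✓
(16, 16, 0, 13, 12) → sum 57  ≥ 36 ✓
(16, 0, 13, 12, 8) → sum 49  ≥ 36 ✓
(0, 13, 12, 8, 16) → sum 49  ≥ 36 ✓
(13, 12, 8, 16, 17) → sum 66  ≥ 36 ✓
(12, 8, 16, 17, 9) → sum 62  ≥ 36 ✓
16 windows satisfy the condition.

16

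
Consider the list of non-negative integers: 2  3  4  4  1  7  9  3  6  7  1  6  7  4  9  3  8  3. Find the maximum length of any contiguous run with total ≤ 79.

Extend to the right; shrink from the left whenever the sum exceeds 79:
→ 2: sum 2, len 1
→ 3: sum 5, len 2
→ 4: sum 9, len 3
→ 4: sum 13, len 4
→ 1: sum 14, len 5
→ 7: sum 21, len 6
→ 9: sum 30, len 7
→ 3: sum 33, len 8
→ 6: sum 39, len 9
→ 7: sum 46, len 10
→ 1: sum 47, len 11
→ 6: sum 53, len 12
→ 7: sum 60, len 13
→ 4: sum 64, len 14
→ 9: sum 73, len 15
→ 3: sum 76, len 16
→ 8 (dropped 2, 3): sum 79, len 15
→ 3 (dropped 4): sum 78, len 15
Longest length seen: 16.

16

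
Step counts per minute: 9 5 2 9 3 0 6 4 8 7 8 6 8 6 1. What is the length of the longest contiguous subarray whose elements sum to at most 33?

[9] sum 9 len 1
[9, 5] sum 14 len 2
[9, 5, 2] sum 16 len 3
[9, 5, 2, 9] sum 25 len 4
[9, 5, 2, 9, 3] sum 28 len 5
[9, 5, 2, 9, 3, 0] sum 28 len 6
[5, 2, 9, 3, 0, 6] sum 25 len 6
[5, 2, 9, 3, 0, 6, 4] sum 29 len 7
[2, 9, 3, 0, 6, 4, 8] sum 32 len 7
[3, 0, 6, 4, 8, 7] sum 28 len 6
[0, 6, 4, 8, 7, 8] sum 33 len 6
[4, 8, 7, 8, 6] sum 33 len 5
[7, 8, 6, 8] sum 29 len 4
[8, 6, 8, 6] sum 28 len 4
[8, 6, 8, 6, 1] sum 29 len 5
Longest length seen: 7.

7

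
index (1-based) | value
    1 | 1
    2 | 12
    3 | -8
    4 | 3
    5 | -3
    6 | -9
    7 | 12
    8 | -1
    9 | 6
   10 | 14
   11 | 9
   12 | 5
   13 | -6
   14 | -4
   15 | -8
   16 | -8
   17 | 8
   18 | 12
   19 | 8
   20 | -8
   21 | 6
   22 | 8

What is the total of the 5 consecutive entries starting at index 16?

Elements at indices 16..20: -8, 8, 12, 8, -8
sum(-8, 8, 12, 8, -8) = 12

12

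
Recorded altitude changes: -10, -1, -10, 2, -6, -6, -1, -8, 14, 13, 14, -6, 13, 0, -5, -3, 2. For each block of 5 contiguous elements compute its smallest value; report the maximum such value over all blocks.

-5

(-10, -1, -10, 2, -6) → min -10
(-1, -10, 2, -6, -6) → min -10
(-10, 2, -6, -6, -1) → min -10
(2, -6, -6, -1, -8) → min -8
(-6, -6, -1, -8, 14) → min -8
(-6, -1, -8, 14, 13) → min -8
(-1, -8, 14, 13, 14) → min -8
(-8, 14, 13, 14, -6) → min -8
(14, 13, 14, -6, 13) → min -6
(13, 14, -6, 13, 0) → min -6
(14, -6, 13, 0, -5) → min -6
(-6, 13, 0, -5, -3) → min -6
(13, 0, -5, -3, 2) → min -5
Maximum of these is -5.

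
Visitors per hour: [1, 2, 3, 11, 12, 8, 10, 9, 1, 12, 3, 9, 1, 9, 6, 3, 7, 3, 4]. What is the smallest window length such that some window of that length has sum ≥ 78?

10

Extend right; whenever the sum reaches 78, record the length and shrink from the left:
add 1: running sum 1 < 78
add 2: running sum 3 < 78
add 3: running sum 6 < 78
add 11: running sum 17 < 78
add 12: running sum 29 < 78
add 8: running sum 37 < 78
add 10: running sum 47 < 78
add 9: running sum 56 < 78
add 1: running sum 57 < 78
add 12: running sum 69 < 78
add 3: running sum 72 < 78
add 9: shortest ending here [3, 11, 12, 8, 10, 9, 1, 12, 3, 9] sum 78, len 10
add 1: shortest ending here [3, 11, 12, 8, 10, 9, 1, 12, 3, 9, 1] sum 79, len 11
add 9: shortest ending here [11, 12, 8, 10, 9, 1, 12, 3, 9, 1, 9] sum 85, len 11
add 6: shortest ending here [12, 8, 10, 9, 1, 12, 3, 9, 1, 9, 6] sum 80, len 11
add 3: shortest ending here [12, 8, 10, 9, 1, 12, 3, 9, 1, 9, 6, 3] sum 83, len 12
add 7: shortest ending here [8, 10, 9, 1, 12, 3, 9, 1, 9, 6, 3, 7] sum 78, len 12
add 3: shortest ending here [8, 10, 9, 1, 12, 3, 9, 1, 9, 6, 3, 7, 3] sum 81, len 13
add 4: shortest ending here [8, 10, 9, 1, 12, 3, 9, 1, 9, 6, 3, 7, 3, 4] sum 85, len 14
Shortest qualifying length: 10.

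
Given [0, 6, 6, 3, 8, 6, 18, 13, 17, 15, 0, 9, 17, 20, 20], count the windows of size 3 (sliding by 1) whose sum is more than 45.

0 6 6 → sum 12
6 6 3 → sum 15
6 3 8 → sum 17
3 8 6 → sum 17
8 6 18 → sum 32
6 18 13 → sum 37
18 13 17 → sum 48  > 45 ✓
13 17 15 → sum 45
17 15 0 → sum 32
15 0 9 → sum 24
0 9 17 → sum 26
9 17 20 → sum 46  > 45 ✓
17 20 20 → sum 57  > 45 ✓
3 windows satisfy the condition.

3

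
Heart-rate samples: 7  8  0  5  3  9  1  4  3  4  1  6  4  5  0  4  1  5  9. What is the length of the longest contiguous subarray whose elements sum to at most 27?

8

[7] sum 7 len 1
[7, 8] sum 15 len 2
[7, 8, 0] sum 15 len 3
[7, 8, 0, 5] sum 20 len 4
[7, 8, 0, 5, 3] sum 23 len 5
[8, 0, 5, 3, 9] sum 25 len 5
[8, 0, 5, 3, 9, 1] sum 26 len 6
[0, 5, 3, 9, 1, 4] sum 22 len 6
[0, 5, 3, 9, 1, 4, 3] sum 25 len 7
[3, 9, 1, 4, 3, 4] sum 24 len 6
[3, 9, 1, 4, 3, 4, 1] sum 25 len 7
[1, 4, 3, 4, 1, 6] sum 19 len 6
[1, 4, 3, 4, 1, 6, 4] sum 23 len 7
[4, 3, 4, 1, 6, 4, 5] sum 27 len 7
[4, 3, 4, 1, 6, 4, 5, 0] sum 27 len 8
[3, 4, 1, 6, 4, 5, 0, 4] sum 27 len 8
[4, 1, 6, 4, 5, 0, 4, 1] sum 25 len 8
[1, 6, 4, 5, 0, 4, 1, 5] sum 26 len 8
[5, 0, 4, 1, 5, 9] sum 24 len 6
Longest length seen: 8.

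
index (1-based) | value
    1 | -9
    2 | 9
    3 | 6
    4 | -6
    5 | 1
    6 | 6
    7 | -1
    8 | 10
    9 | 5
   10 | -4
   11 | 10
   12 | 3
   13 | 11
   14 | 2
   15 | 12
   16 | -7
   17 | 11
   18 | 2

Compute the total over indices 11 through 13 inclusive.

Elements at indices 11..13: 10, 3, 11
sum(10, 3, 11) = 24

24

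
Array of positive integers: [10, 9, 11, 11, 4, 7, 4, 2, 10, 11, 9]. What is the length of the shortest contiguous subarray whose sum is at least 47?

add 10: running sum 10 < 47
add 9: running sum 19 < 47
add 11: running sum 30 < 47
add 11: running sum 41 < 47
add 4: running sum 45 < 47
end 5: [10, 9, 11, 11, 4, 7] sum 52, len 6
end 6: [10, 9, 11, 11, 4, 7, 4] sum 56, len 7
end 7: [9, 11, 11, 4, 7, 4, 2] sum 48, len 7
end 8: [11, 11, 4, 7, 4, 2, 10] sum 49, len 7
end 9: [11, 4, 7, 4, 2, 10, 11] sum 49, len 7
end 10: [4, 7, 4, 2, 10, 11, 9] sum 47, len 7
Shortest qualifying length: 6.

6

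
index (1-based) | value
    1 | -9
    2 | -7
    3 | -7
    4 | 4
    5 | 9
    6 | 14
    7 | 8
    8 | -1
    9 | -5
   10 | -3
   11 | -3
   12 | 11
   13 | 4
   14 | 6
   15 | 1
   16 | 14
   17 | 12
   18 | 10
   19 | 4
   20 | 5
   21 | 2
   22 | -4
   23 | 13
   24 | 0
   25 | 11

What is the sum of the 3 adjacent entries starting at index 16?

36

Elements at indices 16..18: 14, 12, 10
sum(14, 12, 10) = 36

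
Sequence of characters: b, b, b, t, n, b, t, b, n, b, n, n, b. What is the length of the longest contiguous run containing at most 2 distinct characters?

[b] 1 distinct, len 1
[b, b] 1 distinct, len 2
[b, b, b] 1 distinct, len 3
[b, b, b, t] 2 distinct, len 4
[t, n] 2 distinct, len 2
[n, b] 2 distinct, len 2
[b, t] 2 distinct, len 2
[b, t, b] 2 distinct, len 3
[b, n] 2 distinct, len 2
[b, n, b] 2 distinct, len 3
[b, n, b, n] 2 distinct, len 4
[b, n, b, n, n] 2 distinct, len 5
[b, n, b, n, n, b] 2 distinct, len 6
Longest length with ≤2 distinct: 6.

6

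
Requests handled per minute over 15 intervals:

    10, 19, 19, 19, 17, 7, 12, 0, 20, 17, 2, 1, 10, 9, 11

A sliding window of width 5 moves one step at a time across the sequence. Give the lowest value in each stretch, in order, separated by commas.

10 19 19 19 17 → min 10
19 19 19 17 7 → min 7
19 19 17 7 12 → min 7
19 17 7 12 0 → min 0
17 7 12 0 20 → min 0
7 12 0 20 17 → min 0
12 0 20 17 2 → min 0
0 20 17 2 1 → min 0
20 17 2 1 10 → min 1
17 2 1 10 9 → min 1
2 1 10 9 11 → min 1

10, 7, 7, 0, 0, 0, 0, 0, 1, 1, 1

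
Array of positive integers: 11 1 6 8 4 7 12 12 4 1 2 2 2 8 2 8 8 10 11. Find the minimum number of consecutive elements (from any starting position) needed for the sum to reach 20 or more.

2

add 11: running sum 11 < 20
add 1: running sum 12 < 20
add 6: running sum 18 < 20
add 8: shortest ending here [11, 1, 6, 8] sum 26, len 4
add 4: shortest ending here [11, 1, 6, 8, 4] sum 30, len 5
add 7: shortest ending here [6, 8, 4, 7] sum 25, len 4
add 12: shortest ending here [4, 7, 12] sum 23, len 3
add 12: shortest ending here [12, 12] sum 24, len 2
add 4: shortest ending here [12, 12, 4] sum 28, len 3
add 1: shortest ending here [12, 12, 4, 1] sum 29, len 4
add 2: shortest ending here [12, 12, 4, 1, 2] sum 31, len 5
add 2: shortest ending here [12, 4, 1, 2, 2] sum 21, len 5
add 2: shortest ending here [12, 4, 1, 2, 2, 2] sum 23, len 6
add 8: shortest ending here [12, 4, 1, 2, 2, 2, 8] sum 31, len 7
add 2: shortest ending here [4, 1, 2, 2, 2, 8, 2] sum 21, len 7
add 8: shortest ending here [2, 8, 2, 8] sum 20, len 4
add 8: shortest ending here [8, 2, 8, 8] sum 26, len 4
add 10: shortest ending here [8, 8, 10] sum 26, len 3
add 11: shortest ending here [10, 11] sum 21, len 2
Shortest qualifying length: 2.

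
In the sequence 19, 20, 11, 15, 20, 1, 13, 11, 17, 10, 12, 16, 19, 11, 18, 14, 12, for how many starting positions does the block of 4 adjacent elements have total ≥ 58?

5

(19, 20, 11, 15) → sum 65  ≥ 58 ✓
(20, 11, 15, 20) → sum 66  ≥ 58 ✓
(11, 15, 20, 1) → sum 47
(15, 20, 1, 13) → sum 49
(20, 1, 13, 11) → sum 45
(1, 13, 11, 17) → sum 42
(13, 11, 17, 10) → sum 51
(11, 17, 10, 12) → sum 50
(17, 10, 12, 16) → sum 55
(10, 12, 16, 19) → sum 57
(12, 16, 19, 11) → sum 58  ≥ 58 ✓
(16, 19, 11, 18) → sum 64  ≥ 58 ✓
(19, 11, 18, 14) → sum 62  ≥ 58 ✓
(11, 18, 14, 12) → sum 55
5 windows satisfy the condition.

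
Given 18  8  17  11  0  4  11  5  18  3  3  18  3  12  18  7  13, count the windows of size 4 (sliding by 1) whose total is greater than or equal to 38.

18 8 17 11 → sum 54  ≥ 38 ✓
8 17 11 0 → sum 36
17 11 0 4 → sum 32
11 0 4 11 → sum 26
0 4 11 5 → sum 20
4 11 5 18 → sum 38  ≥ 38 ✓
11 5 18 3 → sum 37
5 18 3 3 → sum 29
18 3 3 18 → sum 42  ≥ 38 ✓
3 3 18 3 → sum 27
3 18 3 12 → sum 36
18 3 12 18 → sum 51  ≥ 38 ✓
3 12 18 7 → sum 40  ≥ 38 ✓
12 18 7 13 → sum 50  ≥ 38 ✓
6 windows satisfy the condition.

6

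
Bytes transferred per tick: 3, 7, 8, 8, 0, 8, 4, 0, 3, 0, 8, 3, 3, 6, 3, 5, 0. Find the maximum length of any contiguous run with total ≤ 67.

16

[3] sum 3 len 1
[3, 7] sum 10 len 2
[3, 7, 8] sum 18 len 3
[3, 7, 8, 8] sum 26 len 4
[3, 7, 8, 8, 0] sum 26 len 5
[3, 7, 8, 8, 0, 8] sum 34 len 6
[3, 7, 8, 8, 0, 8, 4] sum 38 len 7
[3, 7, 8, 8, 0, 8, 4, 0] sum 38 len 8
[3, 7, 8, 8, 0, 8, 4, 0, 3] sum 41 len 9
[3, 7, 8, 8, 0, 8, 4, 0, 3, 0] sum 41 len 10
[3, 7, 8, 8, 0, 8, 4, 0, 3, 0, 8] sum 49 len 11
[3, 7, 8, 8, 0, 8, 4, 0, 3, 0, 8, 3] sum 52 len 12
[3, 7, 8, 8, 0, 8, 4, 0, 3, 0, 8, 3, 3] sum 55 len 13
[3, 7, 8, 8, 0, 8, 4, 0, 3, 0, 8, 3, 3, 6] sum 61 len 14
[3, 7, 8, 8, 0, 8, 4, 0, 3, 0, 8, 3, 3, 6, 3] sum 64 len 15
[7, 8, 8, 0, 8, 4, 0, 3, 0, 8, 3, 3, 6, 3, 5] sum 66 len 15
[7, 8, 8, 0, 8, 4, 0, 3, 0, 8, 3, 3, 6, 3, 5, 0] sum 66 len 16
Longest length seen: 16.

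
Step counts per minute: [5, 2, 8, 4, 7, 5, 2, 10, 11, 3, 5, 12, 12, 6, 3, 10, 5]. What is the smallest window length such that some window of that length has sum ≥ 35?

add 5: running sum 5 < 35
add 2: running sum 7 < 35
add 8: running sum 15 < 35
add 4: running sum 19 < 35
add 7: running sum 26 < 35
add 5: running sum 31 < 35
add 2: running sum 33 < 35
add 10: shortest ending here [8, 4, 7, 5, 2, 10] sum 36, len 6
add 11: shortest ending here [7, 5, 2, 10, 11] sum 35, len 5
add 3: shortest ending here [7, 5, 2, 10, 11, 3] sum 38, len 6
add 5: shortest ending here [5, 2, 10, 11, 3, 5] sum 36, len 6
add 12: shortest ending here [10, 11, 3, 5, 12] sum 41, len 5
add 12: shortest ending here [11, 3, 5, 12, 12] sum 43, len 5
add 6: shortest ending here [5, 12, 12, 6] sum 35, len 4
add 3: shortest ending here [5, 12, 12, 6, 3] sum 38, len 5
add 10: shortest ending here [12, 12, 6, 3, 10] sum 43, len 5
add 5: shortest ending here [12, 6, 3, 10, 5] sum 36, len 5
Shortest qualifying length: 4.

4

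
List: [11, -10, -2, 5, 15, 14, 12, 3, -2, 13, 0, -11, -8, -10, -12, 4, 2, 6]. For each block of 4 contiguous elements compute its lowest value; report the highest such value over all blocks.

5

11 -10 -2 5 → min -10
-10 -2 5 15 → min -10
-2 5 15 14 → min -2
5 15 14 12 → min 5
15 14 12 3 → min 3
14 12 3 -2 → min -2
12 3 -2 13 → min -2
3 -2 13 0 → min -2
-2 13 0 -11 → min -11
13 0 -11 -8 → min -11
0 -11 -8 -10 → min -11
-11 -8 -10 -12 → min -12
-8 -10 -12 4 → min -12
-10 -12 4 2 → min -12
-12 4 2 6 → min -12
Highest of these is 5.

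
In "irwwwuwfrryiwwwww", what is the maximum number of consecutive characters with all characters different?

add i: [i] len 1
add r: [i, r] len 2
add w: [i, r, w] len 3
add w (repeat w, move left end past it): [w] len 1
add w (repeat w, move left end past it): [w] len 1
add u: [w, u] len 2
add w (repeat w, move left end past it): [u, w] len 2
add f: [u, w, f] len 3
add r: [u, w, f, r] len 4
add r (repeat r, move left end past it): [r] len 1
add y: [r, y] len 2
add i: [r, y, i] len 3
add w: [r, y, i, w] len 4
add w (repeat w, move left end past it): [w] len 1
add w (repeat w, move left end past it): [w] len 1
add w (repeat w, move left end past it): [w] len 1
add w (repeat w, move left end past it): [w] len 1
Longest all-distinct length: 4.

4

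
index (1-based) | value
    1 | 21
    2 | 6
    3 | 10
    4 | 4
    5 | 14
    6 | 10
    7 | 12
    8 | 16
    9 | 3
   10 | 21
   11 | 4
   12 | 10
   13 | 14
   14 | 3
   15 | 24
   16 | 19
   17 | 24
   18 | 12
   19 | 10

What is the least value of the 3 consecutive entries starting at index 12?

Elements at indices 12..14: 10, 14, 3
min(10, 14, 3) = 3

3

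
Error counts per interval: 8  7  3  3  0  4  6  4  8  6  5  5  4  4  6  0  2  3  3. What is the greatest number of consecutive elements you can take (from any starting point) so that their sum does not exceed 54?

13

add 8: [8] sum 8, len 1
add 7: [8, 7] sum 15, len 2
add 3: [8, 7, 3] sum 18, len 3
add 3: [8, 7, 3, 3] sum 21, len 4
add 0: [8, 7, 3, 3, 0] sum 21, len 5
add 4: [8, 7, 3, 3, 0, 4] sum 25, len 6
add 6: [8, 7, 3, 3, 0, 4, 6] sum 31, len 7
add 4: [8, 7, 3, 3, 0, 4, 6, 4] sum 35, len 8
add 8: [8, 7, 3, 3, 0, 4, 6, 4, 8] sum 43, len 9
add 6: [8, 7, 3, 3, 0, 4, 6, 4, 8, 6] sum 49, len 10
add 5: [8, 7, 3, 3, 0, 4, 6, 4, 8, 6, 5] sum 54, len 11
add 5: [7, 3, 3, 0, 4, 6, 4, 8, 6, 5, 5] sum 51, len 11
add 4: [3, 3, 0, 4, 6, 4, 8, 6, 5, 5, 4] sum 48, len 11
add 4: [3, 3, 0, 4, 6, 4, 8, 6, 5, 5, 4, 4] sum 52, len 12
add 6: [0, 4, 6, 4, 8, 6, 5, 5, 4, 4, 6] sum 52, len 11
add 0: [0, 4, 6, 4, 8, 6, 5, 5, 4, 4, 6, 0] sum 52, len 12
add 2: [0, 4, 6, 4, 8, 6, 5, 5, 4, 4, 6, 0, 2] sum 54, len 13
add 3: [6, 4, 8, 6, 5, 5, 4, 4, 6, 0, 2, 3] sum 53, len 12
add 3: [4, 8, 6, 5, 5, 4, 4, 6, 0, 2, 3, 3] sum 50, len 12
Longest length seen: 13.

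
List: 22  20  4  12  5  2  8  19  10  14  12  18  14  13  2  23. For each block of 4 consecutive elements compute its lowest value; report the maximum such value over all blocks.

22 20 4 12 → min 4
20 4 12 5 → min 4
4 12 5 2 → min 2
12 5 2 8 → min 2
5 2 8 19 → min 2
2 8 19 10 → min 2
8 19 10 14 → min 8
19 10 14 12 → min 10
10 14 12 18 → min 10
14 12 18 14 → min 12
12 18 14 13 → min 12
18 14 13 2 → min 2
14 13 2 23 → min 2
Maximum of these is 12.

12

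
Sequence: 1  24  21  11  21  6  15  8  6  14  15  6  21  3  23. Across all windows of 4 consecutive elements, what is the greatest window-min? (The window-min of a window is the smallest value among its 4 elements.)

11

[1, 24, 21, 11] → min 1
[24, 21, 11, 21] → min 11
[21, 11, 21, 6] → min 6
[11, 21, 6, 15] → min 6
[21, 6, 15, 8] → min 6
[6, 15, 8, 6] → min 6
[15, 8, 6, 14] → min 6
[8, 6, 14, 15] → min 6
[6, 14, 15, 6] → min 6
[14, 15, 6, 21] → min 6
[15, 6, 21, 3] → min 3
[6, 21, 3, 23] → min 3
Greatest of these is 11.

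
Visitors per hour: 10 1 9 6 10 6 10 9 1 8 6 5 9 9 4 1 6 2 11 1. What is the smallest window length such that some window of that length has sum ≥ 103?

Extend right; whenever the sum reaches 103, record the length and shrink from the left:
add 10: running sum 10 < 103
add 1: running sum 11 < 103
add 9: running sum 20 < 103
add 6: running sum 26 < 103
add 10: running sum 36 < 103
add 6: running sum 42 < 103
add 10: running sum 52 < 103
add 9: running sum 61 < 103
add 1: running sum 62 < 103
add 8: running sum 70 < 103
add 6: running sum 76 < 103
add 5: running sum 81 < 103
add 9: running sum 90 < 103
add 9: running sum 99 < 103
add 4: shortest ending here [10, 1, 9, 6, 10, 6, 10, 9, 1, 8, 6, 5, 9, 9, 4] sum 103, len 15
add 1: shortest ending here [10, 1, 9, 6, 10, 6, 10, 9, 1, 8, 6, 5, 9, 9, 4, 1] sum 104, len 16
add 6: shortest ending here [10, 1, 9, 6, 10, 6, 10, 9, 1, 8, 6, 5, 9, 9, 4, 1, 6] sum 110, len 17
add 2: shortest ending here [10, 1, 9, 6, 10, 6, 10, 9, 1, 8, 6, 5, 9, 9, 4, 1, 6, 2] sum 112, len 18
add 11: shortest ending here [6, 10, 6, 10, 9, 1, 8, 6, 5, 9, 9, 4, 1, 6, 2, 11] sum 103, len 16
add 1: shortest ending here [6, 10, 6, 10, 9, 1, 8, 6, 5, 9, 9, 4, 1, 6, 2, 11, 1] sum 104, len 17
Shortest qualifying length: 15.

15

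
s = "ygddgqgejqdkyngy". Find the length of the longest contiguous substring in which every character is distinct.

8

add y: [y] len 1
add g: [y, g] len 2
add d: [y, g, d] len 3
add d (repeat d, move left end past it): [d] len 1
add g: [d, g] len 2
add q: [d, g, q] len 3
add g (repeat g, move left end past it): [q, g] len 2
add e: [q, g, e] len 3
add j: [q, g, e, j] len 4
add q (repeat q, move left end past it): [g, e, j, q] len 4
add d: [g, e, j, q, d] len 5
add k: [g, e, j, q, d, k] len 6
add y: [g, e, j, q, d, k, y] len 7
add n: [g, e, j, q, d, k, y, n] len 8
add g (repeat g, move left end past it): [e, j, q, d, k, y, n, g] len 8
add y (repeat y, move left end past it): [n, g, y] len 3
Longest all-distinct length: 8.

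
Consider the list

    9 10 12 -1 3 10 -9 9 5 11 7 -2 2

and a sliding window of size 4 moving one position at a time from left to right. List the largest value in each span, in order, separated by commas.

Sliding a size-4 window across the 13 values:
[9, 10, 12, -1] → max 12
[10, 12, -1, 3] → max 12
[12, -1, 3, 10] → max 12
[-1, 3, 10, -9] → max 10
[3, 10, -9, 9] → max 10
[10, -9, 9, 5] → max 10
[-9, 9, 5, 11] → max 11
[9, 5, 11, 7] → max 11
[5, 11, 7, -2] → max 11
[11, 7, -2, 2] → max 11

12, 12, 12, 10, 10, 10, 11, 11, 11, 11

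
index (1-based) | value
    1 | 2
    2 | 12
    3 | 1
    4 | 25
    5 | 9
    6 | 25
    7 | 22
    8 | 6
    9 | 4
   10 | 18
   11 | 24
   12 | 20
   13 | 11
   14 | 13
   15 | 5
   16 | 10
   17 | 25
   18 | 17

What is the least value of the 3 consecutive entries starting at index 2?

1

Elements at indices 2..4: 12, 1, 25
min(12, 1, 25) = 1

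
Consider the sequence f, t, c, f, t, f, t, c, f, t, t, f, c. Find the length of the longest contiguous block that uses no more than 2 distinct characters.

4

Extend right; when distinct count exceeds 2, shrink from the left:
[f] 1 distinct, len 1
[f, t] 2 distinct, len 2
[t, c] 2 distinct, len 2
[c, f] 2 distinct, len 2
[f, t] 2 distinct, len 2
[f, t, f] 2 distinct, len 3
[f, t, f, t] 2 distinct, len 4
[t, c] 2 distinct, len 2
[c, f] 2 distinct, len 2
[f, t] 2 distinct, len 2
[f, t, t] 2 distinct, len 3
[f, t, t, f] 2 distinct, len 4
[f, c] 2 distinct, len 2
Longest length with ≤2 distinct: 4.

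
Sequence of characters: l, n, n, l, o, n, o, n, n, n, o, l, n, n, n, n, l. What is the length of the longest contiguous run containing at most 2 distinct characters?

Extend right; when distinct count exceeds 2, shrink from the left:
add l: window [l] (1 distinct), len 1
add n: window [l, n] (2 distinct), len 2
add n: window [l, n, n] (2 distinct), len 3
add l: window [l, n, n, l] (2 distinct), len 4
add o: window [l, o] (2 distinct), len 2
add n: window [o, n] (2 distinct), len 2
add o: window [o, n, o] (2 distinct), len 3
add n: window [o, n, o, n] (2 distinct), len 4
add n: window [o, n, o, n, n] (2 distinct), len 5
add n: window [o, n, o, n, n, n] (2 distinct), len 6
add o: window [o, n, o, n, n, n, o] (2 distinct), len 7
add l: window [o, l] (2 distinct), len 2
add n: window [l, n] (2 distinct), len 2
add n: window [l, n, n] (2 distinct), len 3
add n: window [l, n, n, n] (2 distinct), len 4
add n: window [l, n, n, n, n] (2 distinct), len 5
add l: window [l, n, n, n, n, l] (2 distinct), len 6
Longest length with ≤2 distinct: 7.

7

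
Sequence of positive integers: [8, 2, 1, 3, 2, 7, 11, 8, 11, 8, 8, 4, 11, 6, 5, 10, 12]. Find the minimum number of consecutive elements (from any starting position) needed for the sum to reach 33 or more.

add 8: running sum 8 < 33
add 2: running sum 10 < 33
add 1: running sum 11 < 33
add 3: running sum 14 < 33
add 2: running sum 16 < 33
add 7: running sum 23 < 33
add 11: shortest ending here [8, 2, 1, 3, 2, 7, 11] sum 34, len 7
add 8: shortest ending here [2, 1, 3, 2, 7, 11, 8] sum 34, len 7
add 11: shortest ending here [7, 11, 8, 11] sum 37, len 4
add 8: shortest ending here [11, 8, 11, 8] sum 38, len 4
add 8: shortest ending here [8, 11, 8, 8] sum 35, len 4
add 4: shortest ending here [8, 11, 8, 8, 4] sum 39, len 5
add 11: shortest ending here [11, 8, 8, 4, 11] sum 42, len 5
add 6: shortest ending here [8, 8, 4, 11, 6] sum 37, len 5
add 5: shortest ending here [8, 4, 11, 6, 5] sum 34, len 5
add 10: shortest ending here [4, 11, 6, 5, 10] sum 36, len 5
add 12: shortest ending here [6, 5, 10, 12] sum 33, len 4
Shortest qualifying length: 4.

4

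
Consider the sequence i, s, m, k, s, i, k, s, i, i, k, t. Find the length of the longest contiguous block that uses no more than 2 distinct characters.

add i: window [i] (1 distinct), len 1
add s: window [i, s] (2 distinct), len 2
add m: window [s, m] (2 distinct), len 2
add k: window [m, k] (2 distinct), len 2
add s: window [k, s] (2 distinct), len 2
add i: window [s, i] (2 distinct), len 2
add k: window [i, k] (2 distinct), len 2
add s: window [k, s] (2 distinct), len 2
add i: window [s, i] (2 distinct), len 2
add i: window [s, i, i] (2 distinct), len 3
add k: window [i, i, k] (2 distinct), len 3
add t: window [k, t] (2 distinct), len 2
Longest length with ≤2 distinct: 3.

3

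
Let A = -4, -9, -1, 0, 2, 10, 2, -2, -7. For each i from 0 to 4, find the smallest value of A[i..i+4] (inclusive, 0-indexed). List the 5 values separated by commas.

-9, -9, -1, -2, -7

-4 -9 -1 0 2 → min -9
-9 -1 0 2 10 → min -9
-1 0 2 10 2 → min -1
0 2 10 2 -2 → min -2
2 10 2 -2 -7 → min -7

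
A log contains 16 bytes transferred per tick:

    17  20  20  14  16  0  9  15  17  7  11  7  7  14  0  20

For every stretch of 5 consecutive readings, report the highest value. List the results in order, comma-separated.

(17, 20, 20, 14, 16) → max 20
(20, 20, 14, 16, 0) → max 20
(20, 14, 16, 0, 9) → max 20
(14, 16, 0, 9, 15) → max 16
(16, 0, 9, 15, 17) → max 17
(0, 9, 15, 17, 7) → max 17
(9, 15, 17, 7, 11) → max 17
(15, 17, 7, 11, 7) → max 17
(17, 7, 11, 7, 7) → max 17
(7, 11, 7, 7, 14) → max 14
(11, 7, 7, 14, 0) → max 14
(7, 7, 14, 0, 20) → max 20

20, 20, 20, 16, 17, 17, 17, 17, 17, 14, 14, 20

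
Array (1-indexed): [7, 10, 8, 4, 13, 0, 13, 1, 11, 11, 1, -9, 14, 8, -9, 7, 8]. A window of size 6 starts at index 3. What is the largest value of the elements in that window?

Elements at indices 3..8: 8, 4, 13, 0, 13, 1
max(8, 4, 13, 0, 13, 1) = 13

13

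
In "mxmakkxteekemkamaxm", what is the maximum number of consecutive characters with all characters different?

add m: [m] len 1
add x: [m, x] len 2
add m (repeat m, move left end past it): [x, m] len 2
add a: [x, m, a] len 3
add k: [x, m, a, k] len 4
add k (repeat k, move left end past it): [k] len 1
add x: [k, x] len 2
add t: [k, x, t] len 3
add e: [k, x, t, e] len 4
add e (repeat e, move left end past it): [e] len 1
add k: [e, k] len 2
add e (repeat e, move left end past it): [k, e] len 2
add m: [k, e, m] len 3
add k (repeat k, move left end past it): [e, m, k] len 3
add a: [e, m, k, a] len 4
add m (repeat m, move left end past it): [k, a, m] len 3
add a (repeat a, move left end past it): [m, a] len 2
add x: [m, a, x] len 3
add m (repeat m, move left end past it): [a, x, m] len 3
Longest all-distinct length: 4.

4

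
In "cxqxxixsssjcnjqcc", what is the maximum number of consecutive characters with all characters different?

[c] len 1
[c, x] len 2
[c, x, q] len 3
[q, x] len 2
[x] len 1
[x, i] len 2
[i, x] len 2
[i, x, s] len 3
[s] len 1
[s] len 1
[s, j] len 2
[s, j, c] len 3
[s, j, c, n] len 4
[c, n, j] len 3
[c, n, j, q] len 4
[n, j, q, c] len 4
[c] len 1
Longest all-distinct length: 4.

4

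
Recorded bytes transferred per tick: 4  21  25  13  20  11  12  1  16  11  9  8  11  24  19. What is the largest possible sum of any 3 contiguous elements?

59

Each size-3 window and its sum:
[4, 21, 25] → sum 50
[21, 25, 13] → sum 59
[25, 13, 20] → sum 58
[13, 20, 11] → sum 44
[20, 11, 12] → sum 43
[11, 12, 1] → sum 24
[12, 1, 16] → sum 29
[1, 16, 11] → sum 28
[16, 11, 9] → sum 36
[11, 9, 8] → sum 28
[9, 8, 11] → sum 28
[8, 11, 24] → sum 43
[11, 24, 19] → sum 54
Largest of these is 59.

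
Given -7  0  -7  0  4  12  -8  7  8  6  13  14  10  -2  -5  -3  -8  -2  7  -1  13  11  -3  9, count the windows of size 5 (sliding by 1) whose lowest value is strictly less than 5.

18

(-7, 0, -7, 0, 4) → min -7  < 5 ✓
(0, -7, 0, 4, 12) → min -7  < 5 ✓
(-7, 0, 4, 12, -8) → min -8  < 5 ✓
(0, 4, 12, -8, 7) → min -8  < 5 ✓
(4, 12, -8, 7, 8) → min -8  < 5 ✓
(12, -8, 7, 8, 6) → min -8  < 5 ✓
(-8, 7, 8, 6, 13) → min -8  < 5 ✓
(7, 8, 6, 13, 14) → min 6
(8, 6, 13, 14, 10) → min 6
(6, 13, 14, 10, -2) → min -2  < 5 ✓
(13, 14, 10, -2, -5) → min -5  < 5 ✓
(14, 10, -2, -5, -3) → min -5  < 5 ✓
(10, -2, -5, -3, -8) → min -8  < 5 ✓
(-2, -5, -3, -8, -2) → min -8  < 5 ✓
(-5, -3, -8, -2, 7) → min -8  < 5 ✓
(-3, -8, -2, 7, -1) → min -8  < 5 ✓
(-8, -2, 7, -1, 13) → min -8  < 5 ✓
(-2, 7, -1, 13, 11) → min -2  < 5 ✓
(7, -1, 13, 11, -3) → min -3  < 5 ✓
(-1, 13, 11, -3, 9) → min -3  < 5 ✓
18 windows satisfy the condition.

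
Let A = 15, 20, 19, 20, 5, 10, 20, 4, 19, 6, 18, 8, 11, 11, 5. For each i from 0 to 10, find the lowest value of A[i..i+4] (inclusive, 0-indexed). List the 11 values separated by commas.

5, 5, 5, 4, 4, 4, 4, 4, 6, 6, 5

15 20 19 20 5 → min 5
20 19 20 5 10 → min 5
19 20 5 10 20 → min 5
20 5 10 20 4 → min 4
5 10 20 4 19 → min 4
10 20 4 19 6 → min 4
20 4 19 6 18 → min 4
4 19 6 18 8 → min 4
19 6 18 8 11 → min 6
6 18 8 11 11 → min 6
18 8 11 11 5 → min 5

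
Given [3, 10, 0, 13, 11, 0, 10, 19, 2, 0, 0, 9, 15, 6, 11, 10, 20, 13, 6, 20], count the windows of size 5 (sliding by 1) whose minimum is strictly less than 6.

11

3 10 0 13 11 → min 0  < 6 ✓
10 0 13 11 0 → min 0  < 6 ✓
0 13 11 0 10 → min 0  < 6 ✓
13 11 0 10 19 → min 0  < 6 ✓
11 0 10 19 2 → min 0  < 6 ✓
0 10 19 2 0 → min 0  < 6 ✓
10 19 2 0 0 → min 0  < 6 ✓
19 2 0 0 9 → min 0  < 6 ✓
2 0 0 9 15 → min 0  < 6 ✓
0 0 9 15 6 → min 0  < 6 ✓
0 9 15 6 11 → min 0  < 6 ✓
9 15 6 11 10 → min 6
15 6 11 10 20 → min 6
6 11 10 20 13 → min 6
11 10 20 13 6 → min 6
10 20 13 6 20 → min 6
11 windows satisfy the condition.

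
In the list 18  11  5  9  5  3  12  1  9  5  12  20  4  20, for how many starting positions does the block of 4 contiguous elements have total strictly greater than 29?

(18, 11, 5, 9) → sum 43  > 29 ✓
(11, 5, 9, 5) → sum 30  > 29 ✓
(5, 9, 5, 3) → sum 22
(9, 5, 3, 12) → sum 29
(5, 3, 12, 1) → sum 21
(3, 12, 1, 9) → sum 25
(12, 1, 9, 5) → sum 27
(1, 9, 5, 12) → sum 27
(9, 5, 12, 20) → sum 46  > 29 ✓
(5, 12, 20, 4) → sum 41  > 29 ✓
(12, 20, 4, 20) → sum 56  > 29 ✓
5 windows satisfy the condition.

5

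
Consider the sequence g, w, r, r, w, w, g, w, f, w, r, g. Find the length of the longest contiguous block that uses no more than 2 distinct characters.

[g] 1 distinct, len 1
[g, w] 2 distinct, len 2
[w, r] 2 distinct, len 2
[w, r, r] 2 distinct, len 3
[w, r, r, w] 2 distinct, len 4
[w, r, r, w, w] 2 distinct, len 5
[w, w, g] 2 distinct, len 3
[w, w, g, w] 2 distinct, len 4
[w, f] 2 distinct, len 2
[w, f, w] 2 distinct, len 3
[w, r] 2 distinct, len 2
[r, g] 2 distinct, len 2
Longest length with ≤2 distinct: 5.

5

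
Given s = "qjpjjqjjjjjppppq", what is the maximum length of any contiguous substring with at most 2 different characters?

9

[q] 1 distinct, len 1
[q, j] 2 distinct, len 2
[j, p] 2 distinct, len 2
[j, p, j] 2 distinct, len 3
[j, p, j, j] 2 distinct, len 4
[j, j, q] 2 distinct, len 3
[j, j, q, j] 2 distinct, len 4
[j, j, q, j, j] 2 distinct, len 5
[j, j, q, j, j, j] 2 distinct, len 6
[j, j, q, j, j, j, j] 2 distinct, len 7
[j, j, q, j, j, j, j, j] 2 distinct, len 8
[j, j, j, j, j, p] 2 distinct, len 6
[j, j, j, j, j, p, p] 2 distinct, len 7
[j, j, j, j, j, p, p, p] 2 distinct, len 8
[j, j, j, j, j, p, p, p, p] 2 distinct, len 9
[p, p, p, p, q] 2 distinct, len 5
Longest length with ≤2 distinct: 9.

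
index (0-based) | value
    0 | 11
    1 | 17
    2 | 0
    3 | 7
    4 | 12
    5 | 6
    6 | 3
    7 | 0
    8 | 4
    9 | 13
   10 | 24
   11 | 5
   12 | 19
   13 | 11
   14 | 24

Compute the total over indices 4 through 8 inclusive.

Elements at indices 4..8: 12, 6, 3, 0, 4
sum(12, 6, 3, 0, 4) = 25

25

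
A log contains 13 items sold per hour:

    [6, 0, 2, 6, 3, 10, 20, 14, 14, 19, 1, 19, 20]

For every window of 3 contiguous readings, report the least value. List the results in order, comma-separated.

0, 0, 2, 3, 3, 10, 14, 14, 1, 1, 1

Sliding a size-3 window across the 13 values:
6 0 2 → min 0
0 2 6 → min 0
2 6 3 → min 2
6 3 10 → min 3
3 10 20 → min 3
10 20 14 → min 10
20 14 14 → min 14
14 14 19 → min 14
14 19 1 → min 1
19 1 19 → min 1
1 19 20 → min 1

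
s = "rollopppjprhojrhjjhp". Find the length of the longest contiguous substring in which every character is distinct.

5

add r: [r] len 1
add o: [r, o] len 2
add l: [r, o, l] len 3
add l (repeat l, move left end past it): [l] len 1
add o: [l, o] len 2
add p: [l, o, p] len 3
add p (repeat p, move left end past it): [p] len 1
add p (repeat p, move left end past it): [p] len 1
add j: [p, j] len 2
add p (repeat p, move left end past it): [j, p] len 2
add r: [j, p, r] len 3
add h: [j, p, r, h] len 4
add o: [j, p, r, h, o] len 5
add j (repeat j, move left end past it): [p, r, h, o, j] len 5
add r (repeat r, move left end past it): [h, o, j, r] len 4
add h (repeat h, move left end past it): [o, j, r, h] len 4
add j (repeat j, move left end past it): [r, h, j] len 3
add j (repeat j, move left end past it): [j] len 1
add h: [j, h] len 2
add p: [j, h, p] len 3
Longest all-distinct length: 5.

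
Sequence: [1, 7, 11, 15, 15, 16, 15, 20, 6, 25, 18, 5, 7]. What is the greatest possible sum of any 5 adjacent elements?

Each size-5 window and its sum:
[1, 7, 11, 15, 15] → sum 49
[7, 11, 15, 15, 16] → sum 64
[11, 15, 15, 16, 15] → sum 72
[15, 15, 16, 15, 20] → sum 81
[15, 16, 15, 20, 6] → sum 72
[16, 15, 20, 6, 25] → sum 82
[15, 20, 6, 25, 18] → sum 84
[20, 6, 25, 18, 5] → sum 74
[6, 25, 18, 5, 7] → sum 61
Greatest of these is 84.

84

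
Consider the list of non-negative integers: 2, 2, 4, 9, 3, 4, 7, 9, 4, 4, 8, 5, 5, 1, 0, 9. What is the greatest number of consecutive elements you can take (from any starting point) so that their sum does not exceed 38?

[2] sum 2 len 1
[2, 2] sum 4 len 2
[2, 2, 4] sum 8 len 3
[2, 2, 4, 9] sum 17 len 4
[2, 2, 4, 9, 3] sum 20 len 5
[2, 2, 4, 9, 3, 4] sum 24 len 6
[2, 2, 4, 9, 3, 4, 7] sum 31 len 7
[2, 4, 9, 3, 4, 7, 9] sum 38 len 7
[9, 3, 4, 7, 9, 4] sum 36 len 6
[3, 4, 7, 9, 4, 4] sum 31 len 6
[4, 7, 9, 4, 4, 8] sum 36 len 6
[7, 9, 4, 4, 8, 5] sum 37 len 6
[9, 4, 4, 8, 5, 5] sum 35 len 6
[9, 4, 4, 8, 5, 5, 1] sum 36 len 7
[9, 4, 4, 8, 5, 5, 1, 0] sum 36 len 8
[4, 4, 8, 5, 5, 1, 0, 9] sum 36 len 8
Longest length seen: 8.

8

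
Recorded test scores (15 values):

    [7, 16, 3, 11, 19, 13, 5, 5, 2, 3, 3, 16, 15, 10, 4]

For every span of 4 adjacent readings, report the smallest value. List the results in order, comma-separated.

3, 3, 3, 5, 5, 2, 2, 2, 2, 3, 3, 4

Sliding a size-4 window across the 15 values:
[7, 16, 3, 11] → min 3
[16, 3, 11, 19] → min 3
[3, 11, 19, 13] → min 3
[11, 19, 13, 5] → min 5
[19, 13, 5, 5] → min 5
[13, 5, 5, 2] → min 2
[5, 5, 2, 3] → min 2
[5, 2, 3, 3] → min 2
[2, 3, 3, 16] → min 2
[3, 3, 16, 15] → min 3
[3, 16, 15, 10] → min 3
[16, 15, 10, 4] → min 4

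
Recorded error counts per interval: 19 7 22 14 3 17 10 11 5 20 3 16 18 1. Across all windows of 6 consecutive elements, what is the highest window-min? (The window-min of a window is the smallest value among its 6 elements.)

19 7 22 14 3 17 → min 3
7 22 14 3 17 10 → min 3
22 14 3 17 10 11 → min 3
14 3 17 10 11 5 → min 3
3 17 10 11 5 20 → min 3
17 10 11 5 20 3 → min 3
10 11 5 20 3 16 → min 3
11 5 20 3 16 18 → min 3
5 20 3 16 18 1 → min 1
Highest of these is 3.

3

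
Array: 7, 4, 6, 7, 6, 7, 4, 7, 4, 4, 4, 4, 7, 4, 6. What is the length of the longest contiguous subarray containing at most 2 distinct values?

Extend right; when distinct count exceeds 2, shrink from the left:
add 7: window [7] (1 distinct), len 1
add 4: window [7, 4] (2 distinct), len 2
add 6: window [4, 6] (2 distinct), len 2
add 7: window [6, 7] (2 distinct), len 2
add 6: window [6, 7, 6] (2 distinct), len 3
add 7: window [6, 7, 6, 7] (2 distinct), len 4
add 4: window [7, 4] (2 distinct), len 2
add 7: window [7, 4, 7] (2 distinct), len 3
add 4: window [7, 4, 7, 4] (2 distinct), len 4
add 4: window [7, 4, 7, 4, 4] (2 distinct), len 5
add 4: window [7, 4, 7, 4, 4, 4] (2 distinct), len 6
add 4: window [7, 4, 7, 4, 4, 4, 4] (2 distinct), len 7
add 7: window [7, 4, 7, 4, 4, 4, 4, 7] (2 distinct), len 8
add 4: window [7, 4, 7, 4, 4, 4, 4, 7, 4] (2 distinct), len 9
add 6: window [4, 6] (2 distinct), len 2
Longest length with ≤2 distinct: 9.

9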